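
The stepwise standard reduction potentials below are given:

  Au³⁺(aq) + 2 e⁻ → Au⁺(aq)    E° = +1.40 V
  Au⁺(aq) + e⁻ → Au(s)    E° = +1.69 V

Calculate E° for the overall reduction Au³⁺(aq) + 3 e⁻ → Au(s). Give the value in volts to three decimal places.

+1.497 V

Since ΔG° = −nFE° is additive over sequential reductions, n₃E°₃ = n₁E°₁ + n₂E°₂.
E°₃ = (2×+1.40 + 1×+1.69) / 3 = (+4.490) / 3 = +1.497 V.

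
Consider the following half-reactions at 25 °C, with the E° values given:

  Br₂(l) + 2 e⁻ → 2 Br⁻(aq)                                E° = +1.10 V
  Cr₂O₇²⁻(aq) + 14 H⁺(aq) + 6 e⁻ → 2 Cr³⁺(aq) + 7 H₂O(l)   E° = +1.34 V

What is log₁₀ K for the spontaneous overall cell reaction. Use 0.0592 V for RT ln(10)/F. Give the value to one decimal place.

24.3

Cathode: Cr₂O₇²⁻/Cr³⁺; anode: Br₂/Br⁻. E°cell = +0.24 V, n = 6.
log K = nE°cell / 0.0592 = (6)(+0.24) / 0.0592 = 24.3.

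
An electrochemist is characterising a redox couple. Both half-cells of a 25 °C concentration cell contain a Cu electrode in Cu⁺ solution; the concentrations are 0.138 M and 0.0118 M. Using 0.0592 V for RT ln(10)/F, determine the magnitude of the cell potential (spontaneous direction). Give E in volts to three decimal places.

For a concentration cell E°cell = 0. The 0.138 M side is the cathode (reduction is favoured where [Cu⁺] is higher).
With n = 1, E = −(0.0592/1) log([Cu⁺]ₐₙ/[Cu⁺]꜀ₐₜ) = −(0.0592/1) log(0.0118/0.138) = −(0.0592/1)(-1.068) = +0.063 V.

+0.063 V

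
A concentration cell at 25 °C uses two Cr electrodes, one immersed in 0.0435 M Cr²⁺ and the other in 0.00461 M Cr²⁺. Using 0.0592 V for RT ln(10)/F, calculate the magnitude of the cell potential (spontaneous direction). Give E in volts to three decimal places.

+0.029 V

For a concentration cell E°cell = 0. The 0.0435 M side is the cathode (reduction is favoured where [Cr²⁺] is higher).
With n = 2, E = −(0.0592/2) log([Cr²⁺]ₐₙ/[Cr²⁺]꜀ₐₜ) = −(0.0592/2) log(0.00461/0.0435) = −(0.0592/2)(-0.975) = +0.029 V.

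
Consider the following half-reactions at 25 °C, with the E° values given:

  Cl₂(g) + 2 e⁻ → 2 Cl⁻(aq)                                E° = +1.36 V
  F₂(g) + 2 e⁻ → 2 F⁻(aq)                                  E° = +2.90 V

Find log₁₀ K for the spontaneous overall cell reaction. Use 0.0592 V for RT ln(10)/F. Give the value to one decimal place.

Cathode: F₂/F⁻; anode: Cl₂/Cl⁻. E°cell = +1.54 V, n = 2.
log K = nE°cell / 0.0592 = (2)(+1.54) / 0.0592 = 52.0.

52.0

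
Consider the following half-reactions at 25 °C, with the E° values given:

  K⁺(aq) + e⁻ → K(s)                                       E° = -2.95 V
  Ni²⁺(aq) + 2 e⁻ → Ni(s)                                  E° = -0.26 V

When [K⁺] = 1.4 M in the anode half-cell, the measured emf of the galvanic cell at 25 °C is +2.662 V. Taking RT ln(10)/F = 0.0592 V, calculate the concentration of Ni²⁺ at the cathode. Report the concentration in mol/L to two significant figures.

Ni²⁺/Ni is the cathode, K⁺/K the anode: E°cell = +2.69 V, n = 2.
Overall reaction: Ni²⁺(aq) + 2 K(s) → Ni(s) + 2 K⁺(aq); Q = [K⁺]^2/[Ni²⁺]^1.
From E = E° − (0.0592/n) log Q: log Q = (E° − E)·n/0.0592 = (+2.69 − (+2.662))·2/0.0592 = 0.9459.
So 1·log[Ni²⁺] = 2·log(1.4) − log Q = 0.2923 − (0.9459) = -0.6536; [Ni²⁺] = 10^(-0.6536) ≈ 0.22 M.

0.22 M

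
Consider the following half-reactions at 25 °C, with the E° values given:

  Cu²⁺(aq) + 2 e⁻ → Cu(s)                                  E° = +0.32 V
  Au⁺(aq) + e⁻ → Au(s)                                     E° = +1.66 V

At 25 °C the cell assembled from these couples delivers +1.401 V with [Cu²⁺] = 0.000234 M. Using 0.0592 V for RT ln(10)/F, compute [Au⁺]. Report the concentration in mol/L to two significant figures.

Au⁺/Au is the cathode, Cu²⁺/Cu the anode: E°cell = +1.34 V, n = 2.
Overall reaction: 2 Au⁺(aq) + Cu(s) → 2 Au(s) + Cu²⁺(aq); Q = [Cu²⁺]^1/[Au⁺]^2.
From E = E° − (0.0592/n) log Q: log Q = (E° − E)·n/0.0592 = (+1.34 − (+1.401))·2/0.0592 = -2.0608.
So 2·log[Au⁺] = 1·log(0.000234) − log Q = -3.6308 − (-2.0608) = -1.5700; log[Au⁺] = -1.5700 / 2 = -0.7850; [Au⁺] = 10^(-0.7850) ≈ 0.16 M.

0.16 M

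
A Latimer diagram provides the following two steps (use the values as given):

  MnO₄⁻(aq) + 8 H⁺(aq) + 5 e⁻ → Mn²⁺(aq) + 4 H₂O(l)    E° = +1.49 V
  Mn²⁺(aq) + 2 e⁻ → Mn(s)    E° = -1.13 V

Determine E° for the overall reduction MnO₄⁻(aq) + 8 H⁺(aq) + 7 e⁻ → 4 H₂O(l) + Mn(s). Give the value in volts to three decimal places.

+0.741 V

Since ΔG° = −nFE° is additive over sequential reductions, n₃E°₃ = n₁E°₁ + n₂E°₂.
E°₃ = (5×+1.49 + 2×-1.13) / 7 = (+5.190) / 7 = +0.741 V.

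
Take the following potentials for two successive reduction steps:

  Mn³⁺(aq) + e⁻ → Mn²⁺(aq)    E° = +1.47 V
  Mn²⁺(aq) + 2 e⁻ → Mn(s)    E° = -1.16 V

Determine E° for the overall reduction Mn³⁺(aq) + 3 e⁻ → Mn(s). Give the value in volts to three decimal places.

-0.283 V

Adding the free-energy changes (−nFE°) of the two steps gives −n₃FE°₃ = −n₁FE°₁ − n₂FE°₂.
E°₃ = (1×+1.47 + 2×-1.16) / 3 = (-0.850) / 3 = -0.283 V.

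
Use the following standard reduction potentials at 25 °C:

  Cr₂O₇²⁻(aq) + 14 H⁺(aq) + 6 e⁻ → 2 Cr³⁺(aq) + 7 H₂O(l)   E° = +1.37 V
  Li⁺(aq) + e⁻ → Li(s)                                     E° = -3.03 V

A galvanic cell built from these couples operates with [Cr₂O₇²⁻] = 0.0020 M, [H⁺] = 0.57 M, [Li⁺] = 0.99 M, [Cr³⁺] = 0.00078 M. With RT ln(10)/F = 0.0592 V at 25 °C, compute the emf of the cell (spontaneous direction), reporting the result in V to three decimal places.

+4.401 V

Cr₂O₇²⁻/Cr³⁺ is the cathode (higher E°), Li⁺/Li the anode: E°cell = +1.37 − (-3.03) = +4.40 V, n = 6.
Overall: Cr₂O₇²⁻(aq) + 14 H⁺(aq) + 6 Li(s) → 2 Cr³⁺(aq) + 7 H₂O(l) + 6 Li⁺(aq)
Q = [Cr³⁺]^2·[Li⁺]^6 / ([Cr₂O₇²⁻]·[H⁺]^14); log Q = -0.125.
E = E° − (0.0592/n) log Q = +4.40 − (0.0592/6)(-0.125) = +4.401 V.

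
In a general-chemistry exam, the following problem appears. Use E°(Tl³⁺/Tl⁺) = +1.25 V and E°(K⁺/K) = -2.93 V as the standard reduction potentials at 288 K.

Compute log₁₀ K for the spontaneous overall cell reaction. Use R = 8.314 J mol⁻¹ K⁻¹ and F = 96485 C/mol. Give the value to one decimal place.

Cathode: Tl³⁺/Tl⁺; anode: K⁺/K. E°cell = (+1.25) − (-2.93) = +4.18 V, with n = 2.
ΔG° = −nFE° = −RT ln K, so ln K = nFE°/(RT) = (2)(96485)(+4.18) / ((8.314)(288)) = 336.871.
log₁₀ K = 336.871 / ln 10 = 146.3.

146.3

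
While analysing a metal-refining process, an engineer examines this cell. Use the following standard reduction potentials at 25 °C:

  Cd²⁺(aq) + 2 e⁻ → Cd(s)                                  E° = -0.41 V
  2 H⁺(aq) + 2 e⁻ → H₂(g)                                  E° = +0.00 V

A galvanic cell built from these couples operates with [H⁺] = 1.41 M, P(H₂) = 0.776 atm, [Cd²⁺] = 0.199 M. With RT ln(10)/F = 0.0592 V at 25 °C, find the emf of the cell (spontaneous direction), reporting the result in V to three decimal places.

H⁺/H₂ is the cathode (higher E°), Cd²⁺/Cd the anode: E°cell = +0.00 − (-0.41) = +0.41 V, n = 2.
Overall: 2 H⁺(aq) + Cd(s) → H₂(g) + Cd²⁺(aq)
Q = P(H₂)·[Cd²⁺] / ([H⁺]^2); log Q = -1.110.
E = E° − (0.0592/n) log Q = +0.41 − (0.0592/2)(-1.110) = +0.443 V.

+0.443 V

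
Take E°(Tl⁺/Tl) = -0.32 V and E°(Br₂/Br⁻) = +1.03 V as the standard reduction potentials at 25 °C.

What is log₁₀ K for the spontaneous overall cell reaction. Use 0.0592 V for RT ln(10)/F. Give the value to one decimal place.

45.6

Cathode: Br₂/Br⁻; anode: Tl⁺/Tl. E°cell = +1.35 V, n = 2.
log K = nE°cell / 0.0592 = (2)(+1.35) / 0.0592 = 45.6.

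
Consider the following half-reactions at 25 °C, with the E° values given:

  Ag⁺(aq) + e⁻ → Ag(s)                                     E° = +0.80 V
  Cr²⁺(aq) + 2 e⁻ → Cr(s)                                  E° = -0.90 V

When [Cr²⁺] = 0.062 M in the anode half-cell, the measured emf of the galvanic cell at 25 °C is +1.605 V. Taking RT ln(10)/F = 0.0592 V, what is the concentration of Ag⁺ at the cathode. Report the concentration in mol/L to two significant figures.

Ag⁺/Ag is the cathode, Cr²⁺/Cr the anode: E°cell = +1.70 V, n = 2.
Overall reaction: 2 Ag⁺(aq) + Cr(s) → 2 Ag(s) + Cr²⁺(aq); Q = [Cr²⁺]^1/[Ag⁺]^2.
From E = E° − (0.0592/n) log Q: log Q = (E° − E)·n/0.0592 = (+1.70 − (+1.605))·2/0.0592 = 3.2095.
So 2·log[Ag⁺] = 1·log(0.062) − log Q = -1.2076 − (3.2095) = -4.4171; log[Ag⁺] = -4.4171 / 2 = -2.2085; [Ag⁺] = 10^(-2.2085) ≈ 0.0062 M.

0.0062 M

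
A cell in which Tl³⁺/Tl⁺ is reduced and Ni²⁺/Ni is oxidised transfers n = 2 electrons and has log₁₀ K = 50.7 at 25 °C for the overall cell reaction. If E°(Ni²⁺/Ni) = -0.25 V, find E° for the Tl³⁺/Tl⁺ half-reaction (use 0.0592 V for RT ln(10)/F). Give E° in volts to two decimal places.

E°cell = (0.0592/n)·log K = (0.0592/2)(50.7) = +1.501 V.
Since Tl³⁺/Tl⁺ is the cathode and Ni²⁺/Ni the anode, E°cell = E°(Tl³⁺/Tl⁺) − E°(Ni²⁺/Ni).
So E°(Tl³⁺/Tl⁺) = E°cell + E°(Ni²⁺/Ni) = +1.501 + (-0.25) = +1.25 V.

+1.25 V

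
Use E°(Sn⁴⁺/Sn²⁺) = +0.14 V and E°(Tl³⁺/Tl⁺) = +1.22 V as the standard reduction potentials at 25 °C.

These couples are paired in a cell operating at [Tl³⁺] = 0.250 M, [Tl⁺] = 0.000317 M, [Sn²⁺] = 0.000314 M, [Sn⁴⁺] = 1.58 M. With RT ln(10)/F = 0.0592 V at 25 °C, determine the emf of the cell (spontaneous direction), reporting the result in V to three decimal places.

+1.056 V

Tl³⁺/Tl⁺ is the cathode (higher E°), Sn⁴⁺/Sn²⁺ the anode: E°cell = +1.22 − (+0.14) = +1.08 V, n = 2.
Overall: Tl³⁺(aq) + Sn²⁺(aq) → Tl⁺(aq) + Sn⁴⁺(aq)
Q = [Tl⁺]·[Sn⁴⁺] / ([Tl³⁺]·[Sn²⁺]); log Q = 0.805.
E = E° − (0.0592/n) log Q = +1.08 − (0.0592/2)(0.805) = +1.056 V.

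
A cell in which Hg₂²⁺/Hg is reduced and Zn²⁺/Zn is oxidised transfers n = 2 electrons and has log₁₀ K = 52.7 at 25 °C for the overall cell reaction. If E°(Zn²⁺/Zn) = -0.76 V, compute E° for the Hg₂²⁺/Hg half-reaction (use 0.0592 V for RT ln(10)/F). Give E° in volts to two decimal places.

+0.80 V

E°cell = (0.0592/n)·log K = (0.0592/2)(52.7) = +1.560 V.
Since Hg₂²⁺/Hg is the cathode and Zn²⁺/Zn the anode, E°cell = E°(Hg₂²⁺/Hg) − E°(Zn²⁺/Zn).
So E°(Hg₂²⁺/Hg) = E°cell + E°(Zn²⁺/Zn) = +1.560 + (-0.76) = +0.80 V.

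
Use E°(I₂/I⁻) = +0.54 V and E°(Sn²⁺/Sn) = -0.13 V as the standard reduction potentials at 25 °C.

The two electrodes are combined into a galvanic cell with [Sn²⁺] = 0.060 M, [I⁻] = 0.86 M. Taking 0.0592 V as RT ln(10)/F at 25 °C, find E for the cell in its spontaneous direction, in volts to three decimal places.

I₂/I⁻ is the cathode (higher E°), Sn²⁺/Sn the anode: E°cell = +0.54 − (-0.13) = +0.67 V, n = 2.
Overall: I₂(s) + Sn(s) → 2 I⁻(aq) + Sn²⁺(aq)
Q = [I⁻]^2·[Sn²⁺]; log Q = -1.353.
E = E° − (0.0592/n) log Q = +0.67 − (0.0592/2)(-1.353) = +0.710 V.

+0.710 V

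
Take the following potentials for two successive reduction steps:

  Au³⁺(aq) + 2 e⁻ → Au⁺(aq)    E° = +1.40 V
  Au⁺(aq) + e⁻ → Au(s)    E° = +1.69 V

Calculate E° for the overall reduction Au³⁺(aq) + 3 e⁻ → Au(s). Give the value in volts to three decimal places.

Adding the free-energy changes (−nFE°) of the two steps gives −n₃FE°₃ = −n₁FE°₁ − n₂FE°₂.
E°₃ = (2×+1.40 + 1×+1.69) / 3 = (+4.490) / 3 = +1.497 V.
Simply averaging or adding the two E° values would be wrong; the electron-weighted sum is required.

+1.497 V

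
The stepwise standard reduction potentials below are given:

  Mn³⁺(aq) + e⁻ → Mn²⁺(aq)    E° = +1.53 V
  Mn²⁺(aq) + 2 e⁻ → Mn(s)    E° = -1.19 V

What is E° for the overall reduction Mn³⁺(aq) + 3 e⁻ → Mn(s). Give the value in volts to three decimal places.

-0.283 V

Standard free energies of sequential steps add: ΔG°₃ = ΔG°₁ + ΔG°₂, so n₃E°₃ = n₁E°₁ + n₂E°₂.
E°₃ = (1×+1.53 + 2×-1.19) / 3 = (-0.850) / 3 = -0.283 V.
E° values themselves are not directly additive — weighting by electron count is essential.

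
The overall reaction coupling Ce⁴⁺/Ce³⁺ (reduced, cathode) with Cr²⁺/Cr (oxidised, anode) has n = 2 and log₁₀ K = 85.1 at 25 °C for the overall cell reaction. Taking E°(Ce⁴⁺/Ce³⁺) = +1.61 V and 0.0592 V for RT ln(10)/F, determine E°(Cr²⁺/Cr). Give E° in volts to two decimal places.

-0.91 V

E°cell = (0.0592/n)·log K = (0.0592/2)(85.1) = +2.519 V.
Since Ce⁴⁺/Ce³⁺ is the cathode and Cr²⁺/Cr the anode, E°cell = E°(Ce⁴⁺/Ce³⁺) − E°(Cr²⁺/Cr).
So E°(Cr²⁺/Cr) = E°(Ce⁴⁺/Ce³⁺) − E°cell = (+1.61) − (+2.519) = -0.91 V.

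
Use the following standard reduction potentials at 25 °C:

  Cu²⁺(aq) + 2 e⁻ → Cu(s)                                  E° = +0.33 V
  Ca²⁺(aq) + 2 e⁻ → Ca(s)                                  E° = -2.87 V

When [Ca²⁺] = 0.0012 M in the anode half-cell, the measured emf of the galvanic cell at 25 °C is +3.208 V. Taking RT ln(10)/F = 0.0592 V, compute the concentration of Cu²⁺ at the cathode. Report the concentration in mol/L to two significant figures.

Cu²⁺/Cu is the cathode, Ca²⁺/Ca the anode: E°cell = +3.20 V, n = 2.
Overall reaction: Cu²⁺(aq) + Ca(s) → Cu(s) + Ca²⁺(aq); Q = [Ca²⁺]^1/[Cu²⁺]^1.
From E = E° − (0.0592/n) log Q: log Q = (E° − E)·n/0.0592 = (+3.20 − (+3.208))·2/0.0592 = -0.2703.
So 1·log[Cu²⁺] = 1·log(0.0012) − log Q = -2.9208 − (-0.2703) = -2.6505; [Cu²⁺] = 10^(-2.6505) ≈ 0.0022 M.

0.0022 M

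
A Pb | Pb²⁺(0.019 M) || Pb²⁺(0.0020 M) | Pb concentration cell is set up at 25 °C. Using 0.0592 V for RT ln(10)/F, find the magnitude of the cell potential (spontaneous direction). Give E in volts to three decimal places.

+0.029 V

For a concentration cell E°cell = 0. The 0.019 M side is the cathode (reduction is favoured where [Pb²⁺] is higher).
With n = 2, E = −(0.0592/2) log([Pb²⁺]ₐₙ/[Pb²⁺]꜀ₐₜ) = −(0.0592/2) log(0.002/0.019) = −(0.0592/2)(-0.978) = +0.029 V.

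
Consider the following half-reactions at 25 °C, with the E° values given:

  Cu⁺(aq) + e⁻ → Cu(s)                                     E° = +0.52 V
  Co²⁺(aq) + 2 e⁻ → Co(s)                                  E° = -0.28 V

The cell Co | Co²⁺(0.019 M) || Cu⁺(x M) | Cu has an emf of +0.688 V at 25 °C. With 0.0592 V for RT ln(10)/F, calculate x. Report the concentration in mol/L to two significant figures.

0.0018 M

Cu⁺/Cu is the cathode, Co²⁺/Co the anode: E°cell = +0.80 V, n = 2.
Overall reaction: 2 Cu⁺(aq) + Co(s) → 2 Cu(s) + Co²⁺(aq); Q = [Co²⁺]^1/[Cu⁺]^2.
From E = E° − (0.0592/n) log Q: log Q = (E° − E)·n/0.0592 = (+0.80 − (+0.688))·2/0.0592 = 3.7838.
So 2·log[Cu⁺] = 1·log(0.019) − log Q = -1.7212 − (3.7838) = -5.5050; log[Cu⁺] = -5.5050 / 2 = -2.7525; [Cu⁺] = 10^(-2.7525) ≈ 0.0018 M.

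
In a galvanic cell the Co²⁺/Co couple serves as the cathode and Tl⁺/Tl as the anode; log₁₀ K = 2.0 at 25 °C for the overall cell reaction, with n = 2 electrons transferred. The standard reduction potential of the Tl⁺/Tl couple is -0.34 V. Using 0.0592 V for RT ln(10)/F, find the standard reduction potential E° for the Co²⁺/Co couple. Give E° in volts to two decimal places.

E°cell = (0.0592/n)·log K = (0.0592/2)(2.0) = +0.059 V.
Since Co²⁺/Co is the cathode and Tl⁺/Tl the anode, E°cell = E°(Co²⁺/Co) − E°(Tl⁺/Tl).
So E°(Co²⁺/Co) = E°cell + E°(Tl⁺/Tl) = +0.059 + (-0.34) = -0.28 V.

-0.28 V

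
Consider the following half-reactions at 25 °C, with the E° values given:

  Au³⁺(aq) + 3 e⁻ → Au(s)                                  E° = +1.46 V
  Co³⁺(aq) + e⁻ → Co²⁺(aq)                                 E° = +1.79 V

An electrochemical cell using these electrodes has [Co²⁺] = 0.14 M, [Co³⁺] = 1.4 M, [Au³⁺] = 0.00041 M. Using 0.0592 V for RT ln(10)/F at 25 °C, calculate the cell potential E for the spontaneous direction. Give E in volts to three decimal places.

+0.456 V

Co³⁺/Co²⁺ is the cathode (higher E°), Au³⁺/Au the anode: E°cell = +1.79 − (+1.46) = +0.33 V, n = 3.
Overall: 3 Co³⁺(aq) + Au(s) → 3 Co²⁺(aq) + Au³⁺(aq)
Q = [Co²⁺]^3·[Au³⁺] / ([Co³⁺]^3); log Q = -6.387.
E = E° − (0.0592/n) log Q = +0.33 − (0.0592/3)(-6.387) = +0.456 V.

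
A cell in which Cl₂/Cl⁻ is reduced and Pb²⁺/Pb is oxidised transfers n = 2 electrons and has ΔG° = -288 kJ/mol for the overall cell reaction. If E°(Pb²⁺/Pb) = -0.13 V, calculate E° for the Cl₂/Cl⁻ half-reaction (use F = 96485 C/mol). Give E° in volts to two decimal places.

+1.36 V

E°cell = −ΔG°/(nF) = −(-288×10³)/((2)(96485)) = +1.492 V.
Since Cl₂/Cl⁻ is the cathode and Pb²⁺/Pb the anode, E°cell = E°(Cl₂/Cl⁻) − E°(Pb²⁺/Pb).
So E°(Cl₂/Cl⁻) = E°cell + E°(Pb²⁺/Pb) = +1.492 + (-0.13) = +1.36 V.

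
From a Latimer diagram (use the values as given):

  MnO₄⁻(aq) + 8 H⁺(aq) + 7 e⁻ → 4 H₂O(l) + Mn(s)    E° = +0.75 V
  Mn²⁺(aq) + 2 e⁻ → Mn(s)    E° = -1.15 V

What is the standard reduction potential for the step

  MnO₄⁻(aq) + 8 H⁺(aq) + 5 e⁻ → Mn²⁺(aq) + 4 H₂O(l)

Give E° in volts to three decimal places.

Sequential free energies add, so n₃E°₃ = n₁E°₁ + n₂E°₂.
With n₃ = 7, and the known step contributing 2×(-1.15) V, the unknown satisfies 5·E° = 7×(+0.75) − 2×(-1.15) = +7.550.
E° = +7.550 / 5 = +1.510 V.

+1.510 V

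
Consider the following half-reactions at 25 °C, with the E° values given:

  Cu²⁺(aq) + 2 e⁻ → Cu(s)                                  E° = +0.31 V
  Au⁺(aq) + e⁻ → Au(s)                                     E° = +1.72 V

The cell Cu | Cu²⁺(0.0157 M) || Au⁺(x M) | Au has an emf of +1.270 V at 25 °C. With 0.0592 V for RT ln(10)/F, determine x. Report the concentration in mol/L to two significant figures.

Au⁺/Au is the cathode, Cu²⁺/Cu the anode: E°cell = +1.41 V, n = 2.
Overall reaction: 2 Au⁺(aq) + Cu(s) → 2 Au(s) + Cu²⁺(aq); Q = [Cu²⁺]^1/[Au⁺]^2.
From E = E° − (0.0592/n) log Q: log Q = (E° − E)·n/0.0592 = (+1.41 − (+1.270))·2/0.0592 = 4.7297.
So 2·log[Au⁺] = 1·log(0.0157) − log Q = -1.8041 − (4.7297) = -6.5338; log[Au⁺] = -6.5338 / 2 = -3.2669; [Au⁺] = 10^(-3.2669) ≈ 0.00054 M.

0.00054 M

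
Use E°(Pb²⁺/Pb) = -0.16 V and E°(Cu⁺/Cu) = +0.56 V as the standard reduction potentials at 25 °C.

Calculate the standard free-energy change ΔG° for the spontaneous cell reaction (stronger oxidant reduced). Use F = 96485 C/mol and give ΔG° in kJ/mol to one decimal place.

-138.9 kJ/mol

Cu⁺/Cu (E° = +0.56 V) is the cathode; Pb²⁺/Pb (E° = -0.16 V) is the anode, so E°cell = +0.72 V.
Balancing electrons gives n = 2 (lcm of 1 and 2).
ΔG° = −nFE° = −(2)(96485)(+0.72) = -138,938 J = -138.9 kJ/mol.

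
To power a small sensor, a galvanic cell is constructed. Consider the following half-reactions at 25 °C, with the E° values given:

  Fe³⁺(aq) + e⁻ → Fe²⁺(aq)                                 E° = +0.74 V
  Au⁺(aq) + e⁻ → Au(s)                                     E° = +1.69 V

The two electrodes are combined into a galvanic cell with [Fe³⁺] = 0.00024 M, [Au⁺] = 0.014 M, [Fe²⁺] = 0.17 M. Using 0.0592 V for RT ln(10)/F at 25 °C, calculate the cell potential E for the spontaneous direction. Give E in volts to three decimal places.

+1.009 V

Au⁺/Au is the cathode (higher E°), Fe³⁺/Fe²⁺ the anode: E°cell = +1.69 − (+0.74) = +0.95 V, n = 1.
Overall: Au⁺(aq) + Fe²⁺(aq) → Au(s) + Fe³⁺(aq)
Q = [Fe³⁺] / ([Au⁺]·[Fe²⁺]); log Q = -0.996.
E = E° − (0.0592/n) log Q = +0.95 − (0.0592/1)(-0.996) = +1.009 V.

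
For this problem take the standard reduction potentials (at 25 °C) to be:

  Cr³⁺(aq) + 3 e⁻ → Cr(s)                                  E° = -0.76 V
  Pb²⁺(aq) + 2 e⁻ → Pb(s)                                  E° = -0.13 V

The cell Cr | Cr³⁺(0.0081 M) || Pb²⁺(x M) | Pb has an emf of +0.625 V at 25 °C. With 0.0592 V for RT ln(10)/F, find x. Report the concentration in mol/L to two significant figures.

Pb²⁺/Pb is the cathode, Cr³⁺/Cr the anode: E°cell = +0.63 V, n = 6.
Overall reaction: 3 Pb²⁺(aq) + 2 Cr(s) → 3 Pb(s) + 2 Cr³⁺(aq); Q = [Cr³⁺]^2/[Pb²⁺]^3.
From E = E° − (0.0592/n) log Q: log Q = (E° − E)·n/0.0592 = (+0.63 − (+0.625))·6/0.0592 = 0.5068.
So 3·log[Pb²⁺] = 2·log(0.0081) − log Q = -4.1830 − (0.5068) = -4.6898; log[Pb²⁺] = -4.6898 / 3 = -1.5633; [Pb²⁺] = 10^(-1.5633) ≈ 0.027 M.

0.027 M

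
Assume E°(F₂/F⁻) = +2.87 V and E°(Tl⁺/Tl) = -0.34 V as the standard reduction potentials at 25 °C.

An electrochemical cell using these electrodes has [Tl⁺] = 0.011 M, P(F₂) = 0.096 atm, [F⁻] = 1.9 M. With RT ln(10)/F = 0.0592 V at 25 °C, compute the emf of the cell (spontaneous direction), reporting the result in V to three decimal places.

+3.279 V

F₂/F⁻ is the cathode (higher E°), Tl⁺/Tl the anode: E°cell = +2.87 − (-0.34) = +3.21 V, n = 2.
Overall: F₂(g) + 2 Tl(s) → 2 F⁻(aq) + 2 Tl⁺(aq)
Q = [F⁻]^2·[Tl⁺]^2 / (P(F₂)); log Q = -2.342.
E = E° − (0.0592/n) log Q = +3.21 − (0.0592/2)(-2.342) = +3.279 V.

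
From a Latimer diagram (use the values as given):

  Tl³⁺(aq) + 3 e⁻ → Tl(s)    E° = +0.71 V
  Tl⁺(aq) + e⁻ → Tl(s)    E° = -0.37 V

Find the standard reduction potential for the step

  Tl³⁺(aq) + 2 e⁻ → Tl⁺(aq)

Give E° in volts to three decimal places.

Sequential free energies add, so n₃E°₃ = n₁E°₁ + n₂E°₂.
With n₃ = 3, and the known step contributing 1×(-0.37) V, the unknown satisfies 2·E° = 3×(+0.71) − 1×(-0.37) = +2.500.
E° = +2.500 / 2 = +1.250 V.

+1.250 V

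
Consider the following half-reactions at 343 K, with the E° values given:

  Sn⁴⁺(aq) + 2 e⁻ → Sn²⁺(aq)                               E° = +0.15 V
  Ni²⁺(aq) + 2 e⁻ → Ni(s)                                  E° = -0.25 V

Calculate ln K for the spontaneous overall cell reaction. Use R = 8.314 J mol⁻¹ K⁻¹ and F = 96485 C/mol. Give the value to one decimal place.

Cathode: Sn⁴⁺/Sn²⁺; anode: Ni²⁺/Ni. E°cell = (+0.15) − (-0.25) = +0.40 V, with n = 2.
ΔG° = −nFE° = −RT ln K, so ln K = nFE°/(RT) = (2)(96485)(+0.40) / ((8.314)(343)) = 27.067.

27.1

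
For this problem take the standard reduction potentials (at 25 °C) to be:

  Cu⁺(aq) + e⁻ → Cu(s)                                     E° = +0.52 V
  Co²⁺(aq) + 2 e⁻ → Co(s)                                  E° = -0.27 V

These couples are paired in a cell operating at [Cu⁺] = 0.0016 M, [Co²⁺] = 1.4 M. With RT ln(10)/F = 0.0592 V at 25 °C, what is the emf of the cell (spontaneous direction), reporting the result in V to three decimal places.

+0.620 V

Cu⁺/Cu is the cathode (higher E°), Co²⁺/Co the anode: E°cell = +0.52 − (-0.27) = +0.79 V, n = 2.
Overall: 2 Cu⁺(aq) + Co(s) → 2 Cu(s) + Co²⁺(aq)
Q = [Co²⁺] / ([Cu⁺]^2); log Q = 5.738.
E = E° − (0.0592/n) log Q = +0.79 − (0.0592/2)(5.738) = +0.620 V.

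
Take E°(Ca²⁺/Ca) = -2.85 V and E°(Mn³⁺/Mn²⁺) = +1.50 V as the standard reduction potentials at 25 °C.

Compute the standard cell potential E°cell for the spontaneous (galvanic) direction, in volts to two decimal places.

+4.35 V

The Mn³⁺/Mn²⁺ couple has the higher reduction potential, so it is the cathode; Ca²⁺/Ca is oxidised at the anode.
E°cell = E°(cathode) − E°(anode) = (+1.50) − (-2.85) = +4.35 V.
Since E°cell > 0, the reaction is spontaneous under standard conditions.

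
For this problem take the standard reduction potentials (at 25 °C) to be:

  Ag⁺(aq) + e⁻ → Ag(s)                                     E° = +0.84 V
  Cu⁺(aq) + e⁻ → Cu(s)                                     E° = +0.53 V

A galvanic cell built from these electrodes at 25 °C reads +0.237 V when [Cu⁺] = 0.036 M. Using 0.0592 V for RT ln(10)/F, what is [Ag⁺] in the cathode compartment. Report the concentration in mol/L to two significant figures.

Ag⁺/Ag is the cathode, Cu⁺/Cu the anode: E°cell = +0.31 V, n = 1.
Overall reaction: Ag⁺(aq) + Cu(s) → Ag(s) + Cu⁺(aq); Q = [Cu⁺]^1/[Ag⁺]^1.
From E = E° − (0.0592/n) log Q: log Q = (E° − E)·n/0.0592 = (+0.31 − (+0.237))·1/0.0592 = 1.2331.
So 1·log[Ag⁺] = 1·log(0.036) − log Q = -1.4437 − (1.2331) = -2.6768; [Ag⁺] = 10^(-2.6768) ≈ 0.0021 M.

0.0021 M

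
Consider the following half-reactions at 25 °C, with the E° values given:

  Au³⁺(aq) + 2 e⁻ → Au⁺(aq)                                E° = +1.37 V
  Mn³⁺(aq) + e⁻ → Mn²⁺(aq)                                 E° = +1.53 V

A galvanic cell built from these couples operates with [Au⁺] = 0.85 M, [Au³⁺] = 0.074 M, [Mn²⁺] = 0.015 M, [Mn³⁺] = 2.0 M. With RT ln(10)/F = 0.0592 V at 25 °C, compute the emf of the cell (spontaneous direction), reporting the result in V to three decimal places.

+0.317 V

Mn³⁺/Mn²⁺ is the cathode (higher E°), Au³⁺/Au⁺ the anode: E°cell = +1.53 − (+1.37) = +0.16 V, n = 2.
Overall: 2 Mn³⁺(aq) + Au⁺(aq) → 2 Mn²⁺(aq) + Au³⁺(aq)
Q = [Mn²⁺]^2·[Au³⁺] / ([Mn³⁺]^2·[Au⁺]); log Q = -5.310.
E = E° − (0.0592/n) log Q = +0.16 − (0.0592/2)(-5.310) = +0.317 V.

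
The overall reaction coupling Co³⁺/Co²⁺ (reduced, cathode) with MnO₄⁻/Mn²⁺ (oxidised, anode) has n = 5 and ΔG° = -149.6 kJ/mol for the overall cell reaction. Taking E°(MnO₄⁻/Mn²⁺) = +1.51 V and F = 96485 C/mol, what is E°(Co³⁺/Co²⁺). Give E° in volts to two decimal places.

+1.82 V

E°cell = −ΔG°/(nF) = −(-149.6×10³)/((5)(96485)) = +0.310 V.
Since Co³⁺/Co²⁺ is the cathode and MnO₄⁻/Mn²⁺ the anode, E°cell = E°(Co³⁺/Co²⁺) − E°(MnO₄⁻/Mn²⁺).
So E°(Co³⁺/Co²⁺) = E°cell + E°(MnO₄⁻/Mn²⁺) = +0.310 + (+1.51) = +1.82 V.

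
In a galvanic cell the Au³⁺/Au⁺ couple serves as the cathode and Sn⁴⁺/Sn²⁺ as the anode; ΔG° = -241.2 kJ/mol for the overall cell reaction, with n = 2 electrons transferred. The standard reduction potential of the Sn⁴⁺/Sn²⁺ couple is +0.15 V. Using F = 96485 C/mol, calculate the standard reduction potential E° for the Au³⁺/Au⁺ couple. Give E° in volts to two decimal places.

+1.40 V

E°cell = −ΔG°/(nF) = −(-241.2×10³)/((2)(96485)) = +1.250 V.
Since Au³⁺/Au⁺ is the cathode and Sn⁴⁺/Sn²⁺ the anode, E°cell = E°(Au³⁺/Au⁺) − E°(Sn⁴⁺/Sn²⁺).
So E°(Au³⁺/Au⁺) = E°cell + E°(Sn⁴⁺/Sn²⁺) = +1.250 + (+0.15) = +1.40 V.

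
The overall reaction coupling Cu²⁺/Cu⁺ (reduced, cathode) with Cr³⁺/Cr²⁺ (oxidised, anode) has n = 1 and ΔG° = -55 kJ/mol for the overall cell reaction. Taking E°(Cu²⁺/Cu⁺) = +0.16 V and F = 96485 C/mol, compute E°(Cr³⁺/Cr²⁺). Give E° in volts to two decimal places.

E°cell = −ΔG°/(nF) = −(-55×10³)/((1)(96485)) = +0.570 V.
Since Cu²⁺/Cu⁺ is the cathode and Cr³⁺/Cr²⁺ the anode, E°cell = E°(Cu²⁺/Cu⁺) − E°(Cr³⁺/Cr²⁺).
So E°(Cr³⁺/Cr²⁺) = E°(Cu²⁺/Cu⁺) − E°cell = (+0.16) − (+0.570) = -0.41 V.

-0.41 V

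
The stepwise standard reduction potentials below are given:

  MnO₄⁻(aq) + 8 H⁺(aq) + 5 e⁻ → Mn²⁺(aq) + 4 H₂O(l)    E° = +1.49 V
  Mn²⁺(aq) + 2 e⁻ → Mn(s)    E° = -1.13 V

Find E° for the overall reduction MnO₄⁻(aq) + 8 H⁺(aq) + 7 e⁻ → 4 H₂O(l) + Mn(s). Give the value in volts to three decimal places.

+0.741 V

Standard free energies of sequential steps add: ΔG°₃ = ΔG°₁ + ΔG°₂, so n₃E°₃ = n₁E°₁ + n₂E°₂.
E°₃ = (5×+1.49 + 2×-1.13) / 7 = (+5.190) / 7 = +0.741 V.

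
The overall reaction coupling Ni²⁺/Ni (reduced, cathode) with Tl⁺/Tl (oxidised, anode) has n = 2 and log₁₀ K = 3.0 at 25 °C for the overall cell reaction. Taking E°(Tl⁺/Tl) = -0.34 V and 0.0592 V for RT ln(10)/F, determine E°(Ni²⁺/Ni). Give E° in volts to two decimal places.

E°cell = (0.0592/n)·log K = (0.0592/2)(3.0) = +0.089 V.
Since Ni²⁺/Ni is the cathode and Tl⁺/Tl the anode, E°cell = E°(Ni²⁺/Ni) − E°(Tl⁺/Tl).
So E°(Ni²⁺/Ni) = E°cell + E°(Tl⁺/Tl) = +0.089 + (-0.34) = -0.25 V.

-0.25 V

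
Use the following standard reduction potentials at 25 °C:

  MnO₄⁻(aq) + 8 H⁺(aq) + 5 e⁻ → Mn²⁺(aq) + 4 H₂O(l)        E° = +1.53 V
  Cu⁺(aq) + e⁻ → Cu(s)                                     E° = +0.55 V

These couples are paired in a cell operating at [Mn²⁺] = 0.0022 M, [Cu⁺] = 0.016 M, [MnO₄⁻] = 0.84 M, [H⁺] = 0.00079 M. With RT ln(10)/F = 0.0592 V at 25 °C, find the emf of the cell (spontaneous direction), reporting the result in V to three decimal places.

MnO₄⁻/Mn²⁺ is the cathode (higher E°), Cu⁺/Cu the anode: E°cell = +1.53 − (+0.55) = +0.98 V, n = 5.
Overall: MnO₄⁻(aq) + 8 H⁺(aq) + 5 Cu(s) → Mn²⁺(aq) + 4 H₂O(l) + 5 Cu⁺(aq)
Q = [Mn²⁺]·[Cu⁺]^5 / ([MnO₄⁻]·[H⁺]^8); log Q = 13.258.
E = E° − (0.0592/n) log Q = +0.98 − (0.0592/5)(13.258) = +0.823 V.

+0.823 V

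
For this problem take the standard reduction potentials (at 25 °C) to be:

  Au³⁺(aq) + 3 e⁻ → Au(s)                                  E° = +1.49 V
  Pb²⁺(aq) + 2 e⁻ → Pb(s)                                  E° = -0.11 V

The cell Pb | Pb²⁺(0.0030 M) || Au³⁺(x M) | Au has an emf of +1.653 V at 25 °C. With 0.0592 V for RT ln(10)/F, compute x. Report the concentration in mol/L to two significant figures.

Au³⁺/Au is the cathode, Pb²⁺/Pb the anode: E°cell = +1.60 V, n = 6.
Overall reaction: 2 Au³⁺(aq) + 3 Pb(s) → 2 Au(s) + 3 Pb²⁺(aq); Q = [Pb²⁺]^3/[Au³⁺]^2.
From E = E° − (0.0592/n) log Q: log Q = (E° − E)·n/0.0592 = (+1.60 − (+1.653))·6/0.0592 = -5.3716.
So 2·log[Au³⁺] = 3·log(0.003) − log Q = -7.5686 − (-5.3716) = -2.1970; log[Au³⁺] = -2.1970 / 2 = -1.0985; [Au³⁺] = 10^(-1.0985) ≈ 0.080 M.

0.080 M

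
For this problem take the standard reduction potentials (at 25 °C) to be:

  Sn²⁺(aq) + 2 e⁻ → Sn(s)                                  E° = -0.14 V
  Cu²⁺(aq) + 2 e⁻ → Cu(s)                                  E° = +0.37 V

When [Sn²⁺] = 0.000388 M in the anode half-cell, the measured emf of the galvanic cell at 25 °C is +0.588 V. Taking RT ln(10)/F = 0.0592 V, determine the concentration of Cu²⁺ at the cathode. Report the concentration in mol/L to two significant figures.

Cu²⁺/Cu is the cathode, Sn²⁺/Sn the anode: E°cell = +0.51 V, n = 2.
Overall reaction: Cu²⁺(aq) + Sn(s) → Cu(s) + Sn²⁺(aq); Q = [Sn²⁺]^1/[Cu²⁺]^1.
From E = E° − (0.0592/n) log Q: log Q = (E° − E)·n/0.0592 = (+0.51 − (+0.588))·2/0.0592 = -2.6351.
So 1·log[Cu²⁺] = 1·log(0.000388) − log Q = -3.4112 − (-2.6351) = -0.7761; [Cu²⁺] = 10^(-0.7761) ≈ 0.17 M.

0.17 M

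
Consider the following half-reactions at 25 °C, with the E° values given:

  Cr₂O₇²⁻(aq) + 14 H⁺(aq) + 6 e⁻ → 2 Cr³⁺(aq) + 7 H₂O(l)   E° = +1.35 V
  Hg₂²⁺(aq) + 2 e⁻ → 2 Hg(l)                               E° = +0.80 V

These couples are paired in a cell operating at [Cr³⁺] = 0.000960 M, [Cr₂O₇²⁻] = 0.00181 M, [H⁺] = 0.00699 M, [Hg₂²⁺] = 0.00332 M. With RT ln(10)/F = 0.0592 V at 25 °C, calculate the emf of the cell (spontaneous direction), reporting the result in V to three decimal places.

+0.358 V

Cr₂O₇²⁻/Cr³⁺ is the cathode (higher E°), Hg₂²⁺/Hg the anode: E°cell = +1.35 − (+0.80) = +0.55 V, n = 6.
Overall: Cr₂O₇²⁻(aq) + 14 H⁺(aq) + 6 Hg(l) → 2 Cr³⁺(aq) + 7 H₂O(l) + 3 Hg₂²⁺(aq)
Q = [Cr³⁺]^2·[Hg₂²⁺]^3 / ([Cr₂O₇²⁻]·[H⁺]^14); log Q = 19.448.
E = E° − (0.0592/n) log Q = +0.55 − (0.0592/6)(19.448) = +0.358 V.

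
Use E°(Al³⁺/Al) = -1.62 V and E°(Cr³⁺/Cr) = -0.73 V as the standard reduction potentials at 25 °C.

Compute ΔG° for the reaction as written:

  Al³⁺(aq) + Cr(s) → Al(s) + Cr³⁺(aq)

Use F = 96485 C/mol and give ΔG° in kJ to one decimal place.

+257.6 kJ

As written, Al³⁺/Al is reduced (cathode) and Cr³⁺/Cr is oxidised (anode), so E°cell = (-1.62) − (-0.73) = -0.89 V.
Balancing electrons gives n = 3.
ΔG° = −nFE° = −(3)(96485)(-0.89) = 257,615 J = +257.6 kJ.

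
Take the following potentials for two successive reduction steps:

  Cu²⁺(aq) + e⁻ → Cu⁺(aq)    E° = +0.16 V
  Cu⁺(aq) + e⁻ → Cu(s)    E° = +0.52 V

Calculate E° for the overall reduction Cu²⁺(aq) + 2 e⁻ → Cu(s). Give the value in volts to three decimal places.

Standard free energies of sequential steps add: ΔG°₃ = ΔG°₁ + ΔG°₂, so n₃E°₃ = n₁E°₁ + n₂E°₂.
E°₃ = (1×+0.16 + 1×+0.52) / 2 = (+0.680) / 2 = +0.340 V.

+0.340 V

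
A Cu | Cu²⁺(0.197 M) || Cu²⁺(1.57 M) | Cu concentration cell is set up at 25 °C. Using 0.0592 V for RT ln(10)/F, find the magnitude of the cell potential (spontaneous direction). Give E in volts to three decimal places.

+0.027 V

For a concentration cell E°cell = 0. The 1.57 M side is the cathode (reduction is favoured where [Cu²⁺] is higher).
With n = 2, E = −(0.0592/2) log([Cu²⁺]ₐₙ/[Cu²⁺]꜀ₐₜ) = −(0.0592/2) log(0.197/1.57) = −(0.0592/2)(-0.901) = +0.027 V.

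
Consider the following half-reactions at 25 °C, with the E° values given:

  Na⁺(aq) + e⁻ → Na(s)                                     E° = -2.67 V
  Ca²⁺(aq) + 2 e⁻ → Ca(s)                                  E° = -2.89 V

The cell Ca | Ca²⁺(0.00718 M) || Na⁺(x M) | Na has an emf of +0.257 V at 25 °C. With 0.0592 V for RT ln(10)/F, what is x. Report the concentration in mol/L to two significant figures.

0.36 M

Na⁺/Na is the cathode, Ca²⁺/Ca the anode: E°cell = +0.22 V, n = 2.
Overall reaction: 2 Na⁺(aq) + Ca(s) → 2 Na(s) + Ca²⁺(aq); Q = [Ca²⁺]^1/[Na⁺]^2.
From E = E° − (0.0592/n) log Q: log Q = (E° − E)·n/0.0592 = (+0.22 − (+0.257))·2/0.0592 = -1.2500.
So 2·log[Na⁺] = 1·log(0.00718) − log Q = -2.1439 − (-1.2500) = -0.8939; log[Na⁺] = -0.8939 / 2 = -0.4470; [Na⁺] = 10^(-0.4470) ≈ 0.36 M.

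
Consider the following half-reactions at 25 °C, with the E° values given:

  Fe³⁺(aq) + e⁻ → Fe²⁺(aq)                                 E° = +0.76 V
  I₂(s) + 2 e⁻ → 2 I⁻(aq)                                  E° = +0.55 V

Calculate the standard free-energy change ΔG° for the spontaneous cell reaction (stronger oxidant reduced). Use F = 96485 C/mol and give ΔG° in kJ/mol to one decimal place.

Fe³⁺/Fe²⁺ (E° = +0.76 V) is the cathode; I₂/I⁻ (E° = +0.55 V) is the anode, so E°cell = +0.21 V.
Balancing electrons gives n = 2 (lcm of 1 and 2).
ΔG° = −nFE° = −(2)(96485)(+0.21) = -40,524 J = -40.5 kJ/mol.

-40.5 kJ/mol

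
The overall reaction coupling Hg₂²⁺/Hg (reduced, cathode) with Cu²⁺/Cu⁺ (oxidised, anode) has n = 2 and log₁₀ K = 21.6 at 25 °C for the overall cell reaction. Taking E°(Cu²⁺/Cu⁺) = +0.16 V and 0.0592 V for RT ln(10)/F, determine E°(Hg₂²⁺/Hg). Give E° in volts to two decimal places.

E°cell = (0.0592/n)·log K = (0.0592/2)(21.6) = +0.639 V.
Since Hg₂²⁺/Hg is the cathode and Cu²⁺/Cu⁺ the anode, E°cell = E°(Hg₂²⁺/Hg) − E°(Cu²⁺/Cu⁺).
So E°(Hg₂²⁺/Hg) = E°cell + E°(Cu²⁺/Cu⁺) = +0.639 + (+0.16) = +0.80 V.

+0.80 V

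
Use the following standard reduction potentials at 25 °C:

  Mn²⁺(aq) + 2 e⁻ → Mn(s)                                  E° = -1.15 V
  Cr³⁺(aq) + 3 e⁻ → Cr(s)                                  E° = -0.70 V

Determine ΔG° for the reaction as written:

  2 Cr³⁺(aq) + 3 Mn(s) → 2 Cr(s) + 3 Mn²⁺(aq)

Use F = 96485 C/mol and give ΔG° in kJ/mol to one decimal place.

-260.5 kJ/mol

As written, Cr³⁺/Cr is reduced (cathode) and Mn²⁺/Mn is oxidised (anode), so E°cell = (-0.70) − (-1.15) = +0.45 V.
Balancing electrons gives n = 6.
ΔG° = −nFE° = −(6)(96485)(+0.45) = -260,510 J = -260.5 kJ/mol.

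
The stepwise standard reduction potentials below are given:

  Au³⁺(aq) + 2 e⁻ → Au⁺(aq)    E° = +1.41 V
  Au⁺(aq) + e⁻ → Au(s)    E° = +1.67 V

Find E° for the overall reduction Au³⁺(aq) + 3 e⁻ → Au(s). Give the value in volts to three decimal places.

Since ΔG° = −nFE° is additive over sequential reductions, n₃E°₃ = n₁E°₁ + n₂E°₂.
E°₃ = (2×+1.41 + 1×+1.67) / 3 = (+4.490) / 3 = +1.497 V.

+1.497 V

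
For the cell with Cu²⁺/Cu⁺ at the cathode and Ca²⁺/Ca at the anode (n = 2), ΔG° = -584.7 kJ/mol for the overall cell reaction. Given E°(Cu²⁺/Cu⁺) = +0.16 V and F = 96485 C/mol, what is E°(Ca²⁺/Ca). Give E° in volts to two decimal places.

-2.87 V

E°cell = −ΔG°/(nF) = −(-584.7×10³)/((2)(96485)) = +3.030 V.
Since Cu²⁺/Cu⁺ is the cathode and Ca²⁺/Ca the anode, E°cell = E°(Cu²⁺/Cu⁺) − E°(Ca²⁺/Ca).
So E°(Ca²⁺/Ca) = E°(Cu²⁺/Cu⁺) − E°cell = (+0.16) − (+3.030) = -2.87 V.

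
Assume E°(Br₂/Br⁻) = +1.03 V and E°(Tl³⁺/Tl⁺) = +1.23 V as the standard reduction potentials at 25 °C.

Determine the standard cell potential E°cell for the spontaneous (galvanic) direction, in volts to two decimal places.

+0.20 V

The Tl³⁺/Tl⁺ couple has the higher reduction potential, so it is the cathode; Br₂/Br⁻ is oxidised at the anode.
E°cell = E°(cathode) − E°(anode) = (+1.23) − (+1.03) = +0.20 V.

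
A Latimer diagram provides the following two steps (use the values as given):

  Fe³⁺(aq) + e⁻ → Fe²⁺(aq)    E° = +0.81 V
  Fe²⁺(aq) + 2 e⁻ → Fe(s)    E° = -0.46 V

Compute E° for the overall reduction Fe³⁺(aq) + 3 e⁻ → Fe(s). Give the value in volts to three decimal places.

Adding the free-energy changes (−nFE°) of the two steps gives −n₃FE°₃ = −n₁FE°₁ − n₂FE°₂.
E°₃ = (1×+0.81 + 2×-0.46) / 3 = (-0.110) / 3 = -0.037 V.
E° values themselves are not directly additive — weighting by electron count is essential.

-0.037 V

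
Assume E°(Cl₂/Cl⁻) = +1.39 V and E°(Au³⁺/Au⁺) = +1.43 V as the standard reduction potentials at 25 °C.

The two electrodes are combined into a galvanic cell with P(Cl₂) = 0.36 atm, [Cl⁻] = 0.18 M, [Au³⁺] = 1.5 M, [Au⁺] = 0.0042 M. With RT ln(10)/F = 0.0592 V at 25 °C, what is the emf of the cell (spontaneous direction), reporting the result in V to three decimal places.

+0.085 V

Au³⁺/Au⁺ is the cathode (higher E°), Cl₂/Cl⁻ the anode: E°cell = +1.43 − (+1.39) = +0.04 V, n = 2.
Overall: Au³⁺(aq) + 2 Cl⁻(aq) → Au⁺(aq) + Cl₂(g)
Q = [Au⁺]·P(Cl₂) / ([Au³⁺]·[Cl⁻]^2); log Q = -1.507.
E = E° − (0.0592/n) log Q = +0.04 − (0.0592/2)(-1.507) = +0.085 V.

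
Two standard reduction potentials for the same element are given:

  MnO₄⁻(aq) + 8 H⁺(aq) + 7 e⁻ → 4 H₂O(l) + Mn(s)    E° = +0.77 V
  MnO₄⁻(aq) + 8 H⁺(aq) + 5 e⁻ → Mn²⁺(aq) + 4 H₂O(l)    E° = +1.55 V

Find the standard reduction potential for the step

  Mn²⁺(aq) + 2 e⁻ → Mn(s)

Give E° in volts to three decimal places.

Sequential free energies add, so n₃E°₃ = n₁E°₁ + n₂E°₂.
With n₃ = 7, and the known step contributing 5×(+1.55) V, the unknown satisfies 2·E° = 7×(+0.77) − 5×(+1.55) = -2.360.
E° = -2.360 / 2 = -1.180 V.

-1.180 V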